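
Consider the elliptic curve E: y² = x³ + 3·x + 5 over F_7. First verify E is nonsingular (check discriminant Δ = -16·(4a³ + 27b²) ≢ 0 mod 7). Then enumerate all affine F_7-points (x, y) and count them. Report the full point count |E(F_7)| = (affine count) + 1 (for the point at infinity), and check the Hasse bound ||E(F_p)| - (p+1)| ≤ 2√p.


Affine points = {(1, 3), (1, 4), (4, 2), (4, 5), (6, 1), (6, 6)}; affine count = 6; |E(F_7)| = 7.

Discriminant check: Δ ∝ 4a³ + 27b² = 4·3³ + 27·5² = 4·27 + 27·25 ≡ 6 (mod 7). Nonzero ⇒ E is nonsingular.
For each x ∈ F_7, compute rhs = x³ + 3·x + 5 mod 7, then count y ∈ F_7 with y² ≡ rhs.
  x = 0: rhs = 5, matching y values: none (0 points).
  x = 1: rhs = 2, matching y values: 3, 4 (2 points).
  x = 2: rhs = 5, matching y values: none (0 points).
  x = 3: rhs = 6, matching y values: none (0 points).
  x = 4: rhs = 4, matching y values: 2, 5 (2 points).
  x = 5: rhs = 5, matching y values: none (0 points).
  x = 6: rhs = 1, matching y values: 1, 6 (2 points).
Total affine count: 6.
Full point count |E(F_7)| = 6 + 1 = 7.
Hasse bound: |7 − (7+1)| = |-1| = 1 ≤ 2√7 ≈ 5.2915 ✓.


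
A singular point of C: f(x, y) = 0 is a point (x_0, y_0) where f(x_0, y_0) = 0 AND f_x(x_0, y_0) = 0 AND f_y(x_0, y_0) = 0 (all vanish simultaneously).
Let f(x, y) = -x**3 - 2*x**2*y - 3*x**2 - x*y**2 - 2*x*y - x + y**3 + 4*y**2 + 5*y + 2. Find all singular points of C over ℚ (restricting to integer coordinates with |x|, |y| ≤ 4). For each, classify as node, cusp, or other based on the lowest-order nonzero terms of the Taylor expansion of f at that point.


Singular points: {(0, -1)}; classification: node.

Compute partial derivatives:
  f_x = -3*x**2 - 4*x*y - 6*x - y**2 - 2*y - 1.
  f_y = -2*x**2 - 2*x*y - 2*x + 3*y**2 + 8*y + 5.
Scan x_0 ∈ {−4, ..., 4}. For each x_0, f_y(x_0, y) is a polynomial in y; find its integer roots y ∈ {−4, ..., 4}, then test f_x and f at those candidates.
  x = -4: f_y(-4, y) = 3*y**2 + 16*y - 19; vanishes at y ∈ {1}. (-4, 1): f_x = -12 ≠ 0.
  x = -3: f_y(-3, y) = 3*y**2 + 14*y - 7; no integer root y with |y| ≤ 4.
  x = -2: f_y(-2, y) = 3*y**2 + 12*y + 1; no integer root y with |y| ≤ 4.
  x = -1: f_y(-1, y) = 3*y**2 + 10*y + 5; no integer root y with |y| ≤ 4.
  x = 0: f_y(0, y) = 3*y**2 + 8*y + 5; vanishes at y ∈ {-1}. (0, -1): f_x = 0, f = 0 — SINGULAR.
  x = 1: f_y(1, y) = 3*y**2 + 6*y + 1; no integer root y with |y| ≤ 4.
  x = 2: f_y(2, y) = 3*y**2 + 4*y - 7; vanishes at y ∈ {1}. (2, 1): f_x = -36 ≠ 0.
  x = 3: f_y(3, y) = 3*y**2 + 2*y - 19; no integer root y with |y| ≤ 4.
  x = 4: f_y(4, y) = 3*y**2 - 35; no integer root y with |y| ≤ 4.
Only singular point on the grid: (0, -1).
Classify: substitute x = 0 + u, y = -1 + v and expand: f = -u**3 - 2*u**2*v - u**2 - u*v**2 + v**3 + v**2.
No constant or linear terms (consistent with a singular point). Quadratic part: -u**2 + v**2. Cubic part: -u**3 - 2*u**2*v - u*v**2 + v**3.
The quadratic part v**2 - u**2 = (v − u)(v + u) splits into two distinct linear factors, so there are two distinct tangent lines y − -1 = ±(x − 0) — this is a node (ordinary double point).
Classification: node.


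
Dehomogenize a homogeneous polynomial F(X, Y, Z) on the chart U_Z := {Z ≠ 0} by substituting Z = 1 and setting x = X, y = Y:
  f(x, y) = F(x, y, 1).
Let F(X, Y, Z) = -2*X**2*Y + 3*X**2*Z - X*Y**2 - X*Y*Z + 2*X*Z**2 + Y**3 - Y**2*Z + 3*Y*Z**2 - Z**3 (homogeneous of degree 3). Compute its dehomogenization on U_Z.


f(x, y) = -2*x**2*y + 3*x**2 - x*y**2 - x*y + 2*x + y**3 - y**2 + 3*y - 1

On U_Z we set Z = 1. Each monomial c·X^i·Y^j·Z^k in F becomes c·x^i·y^j·1^k = c·x^i·y^j.
Substituting Z = 1: F(X, Y, 1) = -2*x**2*y + 3*x**2 - x*y**2 - x*y + 2*x + y**3 - y**2 + 3*y - 1.
Note: deg(f) ≤ deg(F) = 3; strict inequality happens when F is divisible by Z (lost terms).


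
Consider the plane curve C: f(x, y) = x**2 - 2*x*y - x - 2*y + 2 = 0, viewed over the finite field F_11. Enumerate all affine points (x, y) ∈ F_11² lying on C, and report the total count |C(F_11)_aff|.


Affine F_11-points: {(0, 1), (1, 6), (2, 8), (3, 1), (4, 8), (5, 0), (6, 7), (7, 0), (8, 2), (9, 7)}; count = 10.

For each of the 121 pairs (x, y) ∈ F_11², evaluate f(x, y) mod 11. Record the zeros.
  x = 0: [0↦2, 1↦0, 2↦9, 3↦7, 4↦5, 5↦3, 6↦1, 7↦10, 8↦8, 9↦6, 10↦4]  zeros at y ∈ {1}
  x = 1: [0↦2, 1↦9, 2↦5, 3↦1, 4↦8, 5↦4, 6↦0, 7↦7, 8↦3, 9↦10, 10↦6]  zeros at y ∈ {6}
  x = 2: [0↦4, 1↦9, 2↦3, 3↦8, 4↦2, 5↦7, 6↦1, 7↦6, 8↦0, 9↦5, 10↦10]  zeros at y ∈ {8}
  x = 3: [0↦8, 1↦0, 2↦3, 3↦6, 4↦9, 5↦1, 6↦4, 7↦7, 8↦10, 9↦2, 10↦5]  zeros at y ∈ {1}
  x = 4: [0↦3, 1↦4, 2↦5, 3↦6, 4↦7, 5↦8, 6↦9, 7↦10, 8↦0, 9↦1, 10↦2]  zeros at y ∈ {8}
  x = 5: [0↦0, 1↦10, 2↦9, 3↦8, 4↦7, 5↦6, 6↦5, 7↦4, 8↦3, 9↦2, 10↦1]  zeros at y ∈ {0}
  x = 6: [0↦10, 1↦7, 2↦4, 3↦1, 4↦9, 5↦6, 6↦3, 7↦0, 8↦8, 9↦5, 10↦2]  zeros at y ∈ {7}
  x = 7: [0↦0, 1↦6, 2↦1, 3↦7, 4↦2, 5↦8, 6↦3, 7↦9, 8↦4, 9↦10, 10↦5]  zeros at y ∈ {0}
  x = 8: [0↦3, 1↦7, 2↦0, 3↦4, 4↦8, 5↦1, 6↦5, 7↦9, 8↦2, 9↦6, 10↦10]  zeros at y ∈ {2}
  x = 9: [0↦8, 1↦10, 2↦1, 3↦3, 4↦5, 5↦7, 6↦9, 7↦0, 8↦2, 9↦4, 10↦6]  zeros at y ∈ {7}
  x = 10: [0↦4, 1↦4, 2↦4, 3↦4, 4↦4, 5↦4, 6↦4, 7↦4, 8↦4, 9↦4, 10↦4]  zeros at y ∈ ∅
Collecting zeros: affine points = {(0, 1), (1, 6), (2, 8), (3, 1), (4, 8), (5, 0), (6, 7), (7, 0), (8, 2), (9, 7)}.
Total count |C(F_11)_aff| = 10.


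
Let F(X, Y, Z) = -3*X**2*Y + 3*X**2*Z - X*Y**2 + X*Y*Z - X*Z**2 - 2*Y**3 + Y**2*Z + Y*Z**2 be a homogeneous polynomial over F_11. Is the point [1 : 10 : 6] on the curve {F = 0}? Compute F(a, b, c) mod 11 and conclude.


F(1,10,6) ≡ 5 (mod 11); P is NOT on the curve.

Evaluate F(1, 10, 6) term-by-term (mod 11).
  -3*X**2*Y ↦ -3·1·10·1 = -30
  3*X**2*Z ↦ 3·1·1·6 = 18
  -X*Y**2 ↦ -1·1·100·1 = -100
  X*Y*Z ↦ 1·1·10·6 = 60
  -X*Z**2 ↦ -1·1·1·36 = -36
  -2*Y**3 ↦ -2·1·1000·1 = -2000
  Y**2*Z ↦ 1·1·100·6 = 600
  Y*Z**2 ↦ 1·1·10·36 = 360
Sum: F(1, 10, 6) = (-30) + (18) + (-100) + (60) + (-36) + (-2000) + (600) + (360) = -1128.
Reducing mod 11: -1128 ≡ 5 (mod 11).
Since F(a, b, c) ≡ 5 ≠ 0 (mod 11), P does NOT lie on the curve.


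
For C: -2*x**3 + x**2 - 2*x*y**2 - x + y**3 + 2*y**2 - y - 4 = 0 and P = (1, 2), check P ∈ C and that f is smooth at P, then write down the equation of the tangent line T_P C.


Tangent line at P: -13*x + 11*y - 9 = 0.

Step 1: f(1, 2) = 0, so P lies on C.
Step 2: partial derivatives
  f_x(x, y) = -6*x**2 + 2*x - 2*y**2 - 1, f_y(x, y) = -4*x*y + 3*y**2 + 4*y - 1.
  f_x(P) = -13, f_y(P) = 11 (gradient nonzero, so P is smooth).
Step 3: tangent line at P: -13·(x − 1) + 11·(y − 2) = 0.
Expanding: -13*x + 11*y - 9 = 0.


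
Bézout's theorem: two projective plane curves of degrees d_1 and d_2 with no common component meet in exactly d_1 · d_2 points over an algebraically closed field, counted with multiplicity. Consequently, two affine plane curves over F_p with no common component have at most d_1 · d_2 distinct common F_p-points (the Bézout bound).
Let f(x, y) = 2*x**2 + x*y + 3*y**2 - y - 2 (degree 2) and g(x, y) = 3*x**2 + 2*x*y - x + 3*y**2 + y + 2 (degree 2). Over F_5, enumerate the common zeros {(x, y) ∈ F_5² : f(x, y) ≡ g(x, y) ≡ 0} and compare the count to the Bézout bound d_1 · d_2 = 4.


Common zeros: {(2, 1), (4, 4)}; count = 2; Bézout bound = 4.

deg(f) = 2, deg(g) = 2, so Bézout bound = 4.
Scan x ∈ F_5. For each x, list the y ∈ F_5 with f(x, y) ≡ 0 and those with g(x, y) ≡ 0 (mod 5); the common zeros in that column are the intersection.
  x = 0: f ≡ 0 at y ∈ {1}; g ≡ 0 at y ∈ ∅; common: ∅.
  x = 1: f ≡ 0 at y ∈ {0}; g ≡ 0 at y ∈ {1, 3}; common: ∅.
  x = 2: f ≡ 0 at y ∈ {1, 2}; g ≡ 0 at y ∈ {1, 4}; common: {1}.
  x = 3: f ≡ 0 at y ∈ ∅; g ≡ 0 at y ∈ ∅; common: ∅.
  x = 4: f ≡ 0 at y ∈ {0, 4}; g ≡ 0 at y ∈ {3, 4}; common: {4}.
Collecting: common zeros = {(2, 1), (4, 4)}, so the count is 2.
Comparison with the Bézout bound: 2 ≤ 4 = deg(f)·deg(g), as expected for curves with no common component (the affine F_5-count falls short of the bound because intersections may lie at infinity, over extension fields, or carry multiplicity).


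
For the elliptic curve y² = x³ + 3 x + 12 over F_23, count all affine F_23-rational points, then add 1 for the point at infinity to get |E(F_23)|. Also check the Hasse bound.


Affine points = {(0, 9), (0, 14), (1, 4), (1, 19), (2, 7), (2, 16), (3, 5), (3, 18), (6, 4), (6, 19), (7, 10), (7, 13), (9, 3), (9, 20), (16, 4), (16, 19), (17, 10), (17, 13), (22, 10), (22, 13)}; affine count = 20; |E(F_23)| = 21.

Discriminant check: Δ ∝ 4a³ + 27b² = 4·3³ + 27·12² = 4·27 + 27·144 ≡ 17 (mod 23). Nonzero ⇒ E is nonsingular.
For each x ∈ F_23, compute rhs = x³ + 3·x + 12 mod 23, then count y ∈ F_23 with y² ≡ rhs.
  x = 0: rhs = 12, matching y values: 9, 14 (2 points).
  x = 1: rhs = 16, matching y values: 4, 19 (2 points).
  x = 2: rhs = 3, matching y values: 7, 16 (2 points).
  x = 3: rhs = 2, matching y values: 5, 18 (2 points).
  x = 4: rhs = 19, matching y values: none (0 points).
  x = 5: rhs = 14, matching y values: none (0 points).
  x = 6: rhs = 16, matching y values: 4, 19 (2 points).
  x = 7: rhs = 8, matching y values: 10, 13 (2 points).
  x = 8: rhs = 19, matching y values: none (0 points).
  x = 9: rhs = 9, matching y values: 3, 20 (2 points).
  x = 10: rhs = 7, matching y values: none (0 points).
  x = 11: rhs = 19, matching y values: none (0 points).
  x = 12: rhs = 5, matching y values: none (0 points).
  x = 13: rhs = 17, matching y values: none (0 points).
  x = 14: rhs = 15, matching y values: none (0 points).
  x = 15: rhs = 5, matching y values: none (0 points).
  x = 16: rhs = 16, matching y values: 4, 19 (2 points).
  x = 17: rhs = 8, matching y values: 10, 13 (2 points).
  x = 18: rhs = 10, matching y values: none (0 points).
  x = 19: rhs = 5, matching y values: none (0 points).
  x = 20: rhs = 22, matching y values: none (0 points).
  x = 21: rhs = 21, matching y values: none (0 points).
  x = 22: rhs = 8, matching y values: 10, 13 (2 points).
Total affine count: 20.
Full point count |E(F_23)| = 20 + 1 = 21.
Hasse bound: |21 − (23+1)| = |-3| = 3 ≤ 2√23 ≈ 9.5917 ✓.


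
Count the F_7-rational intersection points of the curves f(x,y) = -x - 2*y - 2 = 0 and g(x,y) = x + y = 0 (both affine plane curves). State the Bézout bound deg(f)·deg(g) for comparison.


Common zeros: {(2, 5)}; count = 1; Bézout bound = 1.

deg(f) = 1, deg(g) = 1, so Bézout bound = 1.
Scan x ∈ F_7. For each x, list the y ∈ F_7 with f(x, y) ≡ 0 and those with g(x, y) ≡ 0 (mod 7); the common zeros in that column are the intersection.
  x = 0: f ≡ 0 at y ∈ {6}; g ≡ 0 at y ∈ {0}; common: ∅.
  x = 1: f ≡ 0 at y ∈ {2}; g ≡ 0 at y ∈ {6}; common: ∅.
  x = 2: f ≡ 0 at y ∈ {5}; g ≡ 0 at y ∈ {5}; common: {5}.
  x = 3: f ≡ 0 at y ∈ {1}; g ≡ 0 at y ∈ {4}; common: ∅.
  x = 4: f ≡ 0 at y ∈ {4}; g ≡ 0 at y ∈ {3}; common: ∅.
  x = 5: f ≡ 0 at y ∈ {0}; g ≡ 0 at y ∈ {2}; common: ∅.
  x = 6: f ≡ 0 at y ∈ {3}; g ≡ 0 at y ∈ {1}; common: ∅.
Collecting: common zeros = {(2, 5)}, so the count is 1.
Comparison with the Bézout bound: 1 ≤ 1 = deg(f)·deg(g), as expected for curves with no common component (the bound is attained).


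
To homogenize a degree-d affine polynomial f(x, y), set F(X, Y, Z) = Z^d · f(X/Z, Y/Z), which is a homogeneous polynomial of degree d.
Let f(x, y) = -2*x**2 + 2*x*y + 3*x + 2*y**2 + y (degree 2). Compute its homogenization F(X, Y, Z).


F(X, Y, Z) = -2*X**2 + 2*X*Y + 3*X*Z + 2*Y**2 + Y*Z

deg(f) = 2.
Substitute x = X/Z, y = Y/Z into f, then multiply by Z^2.
  monomial -2·x^2·y^0 ↦ -2·X^2·Y^0·Z^0.
  monomial 2·x^1·y^1 ↦ 2·X^1·Y^1·Z^0.
  monomial 3·x^1·y^0 ↦ 3·X^1·Y^0·Z^1.
  monomial 2·x^0·y^2 ↦ 2·X^0·Y^2·Z^0.
  monomial 1·x^0·y^1 ↦ 1·X^0·Y^1·Z^1.
Collecting: F(X, Y, Z) = -2*X**2 + 2*X*Y + 3*X*Z + 2*Y**2 + Y*Z.


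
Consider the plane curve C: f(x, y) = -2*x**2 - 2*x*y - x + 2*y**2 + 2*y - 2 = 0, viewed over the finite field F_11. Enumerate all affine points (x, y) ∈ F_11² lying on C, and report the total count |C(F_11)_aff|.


Affine F_11-points: {(0, 3), (0, 7), (2, 3), (2, 9), (5, 6), (5, 9), (6, 1), (6, 4), (9, 1), (9, 7)}; count = 10.

For each of the 121 pairs (x, y) ∈ F_11², evaluate f(x, y) mod 11. Record the zeros.
  x = 0: [0↦9, 1↦2, 2↦10, 3↦0, 4↦5, 5↦3, 6↦5, 7↦0, 8↦10, 9↦2, 10↦9]  zeros at y ∈ {3, 7}
  x = 1: [0↦6, 1↦8, 2↦3, 3↦2, 4↦5, 5↦1, 6↦1, 7↦5, 8↦2, 9↦3, 10↦8]  zeros at y ∈ ∅
  x = 2: [0↦10, 1↦10, 2↦3, 3↦0, 4↦1, 5↦6, 6↦4, 7↦6, 8↦1, 9↦0, 10↦3]  zeros at y ∈ {3, 9}
  x = 3: [0↦10, 1↦8, 2↦10, 3↦5, 4↦4, 5↦7, 6↦3, 7↦3, 8↦7, 9↦4, 10↦5]  zeros at y ∈ ∅
  x = 4: [0↦6, 1↦2, 2↦2, 3↦6, 4↦3, 5↦4, 6↦9, 7↦7, 8↦9, 9↦4, 10↦3]  zeros at y ∈ ∅
  x = 5: [0↦9, 1↦3, 2↦1, 3↦3, 4↦9, 5↦8, 6↦0, 7↦7, 8↦7, 9↦0, 10↦8]  zeros at y ∈ {6, 9}
  x = 6: [0↦8, 1↦0, 2↦7, 3↦7, 4↦0, 5↦8, 6↦9, 7↦3, 8↦1, 9↦3, 10↦9]  zeros at y ∈ {1, 4}
  x = 7: [0↦3, 1↦4, 2↦9, 3↦7, 4↦9, 5↦4, 6↦3, 7↦6, 8↦2, 9↦2, 10↦6]  zeros at y ∈ ∅
  x = 8: [0↦5, 1↦4, 2↦7, 3↦3, 4↦3, 5↦7, 6↦4, 7↦5, 8↦10, 9↦8, 10↦10]  zeros at y ∈ ∅
  x = 9: [0↦3, 1↦0, 2↦1, 3↦6, 4↦4, 5↦6, 6↦1, 7↦0, 8↦3, 9↦10, 10↦10]  zeros at y ∈ {1, 7}
  x = 10: [0↦8, 1↦3, 2↦2, 3↦5, 4↦1, 5↦1, 6↦5, 7↦2, 8↦3, 9↦8, 10↦6]  zeros at y ∈ ∅
Collecting zeros: affine points = {(0, 3), (0, 7), (2, 3), (2, 9), (5, 6), (5, 9), (6, 1), (6, 4), (9, 1), (9, 7)}.
Total count |C(F_11)_aff| = 10.


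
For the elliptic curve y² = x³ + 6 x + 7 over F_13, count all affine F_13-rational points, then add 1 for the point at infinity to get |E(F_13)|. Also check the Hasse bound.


Affine points = {(1, 1), (1, 12), (2, 1), (2, 12), (3, 0), (4, 2), (4, 11), (6, 5), (6, 8), (9, 6), (9, 7), (10, 1), (10, 12), (11, 0), (12, 0)}; affine count = 15; |E(F_13)| = 16.

Discriminant check: Δ ∝ 4a³ + 27b² = 4·6³ + 27·7² = 4·216 + 27·49 ≡ 3 (mod 13). Nonzero ⇒ E is nonsingular.
For each x ∈ F_13, compute rhs = x³ + 6·x + 7 mod 13, then count y ∈ F_13 with y² ≡ rhs.
  x = 0: rhs = 7, matching y values: none (0 points).
  x = 1: rhs = 1, matching y values: 1, 12 (2 points).
  x = 2: rhs = 1, matching y values: 1, 12 (2 points).
  x = 3: rhs = 0, matching y values: 0 (1 points).
  x = 4: rhs = 4, matching y values: 2, 11 (2 points).
  x = 5: rhs = 6, matching y values: none (0 points).
  x = 6: rhs = 12, matching y values: 5, 8 (2 points).
  x = 7: rhs = 2, matching y values: none (0 points).
  x = 8: rhs = 8, matching y values: none (0 points).
  x = 9: rhs = 10, matching y values: 6, 7 (2 points).
  x = 10: rhs = 1, matching y values: 1, 12 (2 points).
  x = 11: rhs = 0, matching y values: 0 (1 points).
  x = 12: rhs = 0, matching y values: 0 (1 points).
Total affine count: 15.
Full point count |E(F_13)| = 15 + 1 = 16.
Hasse bound: |16 − (13+1)| = |2| = 2 ≤ 2√13 ≈ 7.2111 ✓.


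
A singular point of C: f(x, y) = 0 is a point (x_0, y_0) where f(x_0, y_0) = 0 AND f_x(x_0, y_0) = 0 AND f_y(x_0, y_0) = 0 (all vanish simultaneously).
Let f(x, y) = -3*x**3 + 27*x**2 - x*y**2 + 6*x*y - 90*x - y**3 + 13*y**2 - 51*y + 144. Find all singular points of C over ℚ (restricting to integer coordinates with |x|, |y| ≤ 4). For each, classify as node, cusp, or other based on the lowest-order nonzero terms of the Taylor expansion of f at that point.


Singular points: {(3, 3)}; classification: cusp.

Compute partial derivatives:
  f_x = -9*x**2 + 54*x - y**2 + 6*y - 90.
  f_y = -2*x*y + 6*x - 3*y**2 + 26*y - 51.
Scan x_0 ∈ {−4, ..., 4}. For each x_0, f_y(x_0, y) is a polynomial in y; find its integer roots y ∈ {−4, ..., 4}, then test f_x and f at those candidates.
  x = -4: f_y(-4, y) = -3*y**2 + 34*y - 75; vanishes at y ∈ {3}. (-4, 3): f_x = -441 ≠ 0.
  x = -3: f_y(-3, y) = -3*y**2 + 32*y - 69; vanishes at y ∈ {3}. (-3, 3): f_x = -324 ≠ 0.
  x = -2: f_y(-2, y) = -3*y**2 + 30*y - 63; vanishes at y ∈ {3}. (-2, 3): f_x = -225 ≠ 0.
  x = -1: f_y(-1, y) = -3*y**2 + 28*y - 57; vanishes at y ∈ {3}. (-1, 3): f_x = -144 ≠ 0.
  x = 0: f_y(0, y) = -3*y**2 + 26*y - 51; vanishes at y ∈ {3}. (0, 3): f_x = -81 ≠ 0.
  x = 1: f_y(1, y) = -3*y**2 + 24*y - 45; vanishes at y ∈ {3}. (1, 3): f_x = -36 ≠ 0.
  x = 2: f_y(2, y) = -3*y**2 + 22*y - 39; vanishes at y ∈ {3}. (2, 3): f_x = -9 ≠ 0.
  x = 3: f_y(3, y) = -3*y**2 + 20*y - 33; vanishes at y ∈ {3}. (3, 3): f_x = 0, f = 0 — SINGULAR.
  x = 4: f_y(4, y) = -3*y**2 + 18*y - 27; vanishes at y ∈ {3}. (4, 3): f_x = -9 ≠ 0.
Only singular point on the grid: (3, 3).
Classify: substitute x = 3 + u, y = 3 + v and expand: f = -3*u**3 - u*v**2 - v**3 + v**2.
No constant or linear terms (consistent with a singular point). Quadratic part: v**2. Cubic part: -3*u**3 - u*v**2 - v**3.
The quadratic part v**2 is a perfect square, so there is a single (double) tangent line v = 0, i.e. y = 3. Restricting the cubic part to that line (v = 0) leaves -3*u**3 ≠ 0, so f is not divisible by v and the branch is v² ≈ 3*u**3 to lowest order — this is a cusp.
Classification: cusp.


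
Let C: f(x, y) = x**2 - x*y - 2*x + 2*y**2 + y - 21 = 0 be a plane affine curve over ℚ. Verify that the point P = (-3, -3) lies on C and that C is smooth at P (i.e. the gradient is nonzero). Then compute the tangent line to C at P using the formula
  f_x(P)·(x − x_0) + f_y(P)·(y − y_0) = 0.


Tangent line at P: -5*x - 8*y - 39 = 0.

Step 1: f(-3, -3) = 0, so P lies on C.
Step 2: partial derivatives
  f_x(x, y) = 2*x - y - 2, f_y(x, y) = -x + 4*y + 1.
  f_x(P) = -5, f_y(P) = -8 (gradient nonzero, so P is smooth).
Step 3: tangent line at P: -5·(x − -3) + -8·(y − -3) = 0.
Expanding: -5*x - 8*y - 39 = 0.


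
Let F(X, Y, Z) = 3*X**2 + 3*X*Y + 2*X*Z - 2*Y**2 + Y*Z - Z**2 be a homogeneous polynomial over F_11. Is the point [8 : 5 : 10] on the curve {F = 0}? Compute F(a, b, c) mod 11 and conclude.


F(8,5,10) ≡ 9 (mod 11); P is NOT on the curve.

Evaluate F(8, 5, 10) term-by-term (mod 11).
  3*X**2 ↦ 3·64·1·1 = 192
  3*X*Y ↦ 3·8·5·1 = 120
  2*X*Z ↦ 2·8·1·10 = 160
  -2*Y**2 ↦ -2·1·25·1 = -50
  Y*Z ↦ 1·1·5·10 = 50
  -Z**2 ↦ -1·1·1·100 = -100
Sum: F(8, 5, 10) = (192) + (120) + (160) + (-50) + (50) + (-100) = 372.
Reducing mod 11: 372 ≡ 9 (mod 11).
Since F(a, b, c) ≡ 9 ≠ 0 (mod 11), P does NOT lie on the curve.


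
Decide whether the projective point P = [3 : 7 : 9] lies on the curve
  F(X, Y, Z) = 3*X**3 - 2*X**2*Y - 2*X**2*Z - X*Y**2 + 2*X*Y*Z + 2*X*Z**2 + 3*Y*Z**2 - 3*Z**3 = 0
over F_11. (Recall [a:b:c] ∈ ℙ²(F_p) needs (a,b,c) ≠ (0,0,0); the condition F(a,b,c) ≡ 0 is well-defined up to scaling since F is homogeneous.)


F(3,7,9) ≡ 2 (mod 11); P is NOT on the curve.

Evaluate F(3, 7, 9) term-by-term (mod 11).
  3*X**3 ↦ 3·27·1·1 = 81
  -2*X**2*Y ↦ -2·9·7·1 = -126
  -2*X**2*Z ↦ -2·9·1·9 = -162
  -X*Y**2 ↦ -1·3·49·1 = -147
  2*X*Y*Z ↦ 2·3·7·9 = 378
  2*X*Z**2 ↦ 2·3·1·81 = 486
  3*Y*Z**2 ↦ 3·1·7·81 = 1701
  -3*Z**3 ↦ -3·1·1·729 = -2187
Sum: F(3, 7, 9) = (81) + (-126) + (-162) + (-147) + (378) + (486) + (1701) + (-2187) = 24.
Reducing mod 11: 24 ≡ 2 (mod 11).
Since F(a, b, c) ≡ 2 ≠ 0 (mod 11), P does NOT lie on the curve.


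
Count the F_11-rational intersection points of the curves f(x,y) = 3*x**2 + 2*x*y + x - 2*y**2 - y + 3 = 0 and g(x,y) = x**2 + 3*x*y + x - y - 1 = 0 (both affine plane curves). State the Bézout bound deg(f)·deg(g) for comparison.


Common zeros: {(3, 0)}; count = 1; Bézout bound = 4.

deg(f) = 2, deg(g) = 2, so Bézout bound = 4.
Scan x ∈ F_11. For each x, list the y ∈ F_11 with f(x, y) ≡ 0 and those with g(x, y) ≡ 0 (mod 11); the common zeros in that column are the intersection.
  x = 0: f ≡ 0 at y ∈ {1, 4}; g ≡ 0 at y ∈ {10}; common: ∅.
  x = 1: f ≡ 0 at y ∈ ∅; g ≡ 0 at y ∈ {5}; common: ∅.
  x = 2: f ≡ 0 at y ∈ ∅; g ≡ 0 at y ∈ {10}; common: ∅.
  x = 3: f ≡ 0 at y ∈ {0, 8}; g ≡ 0 at y ∈ {0}; common: {0}.
  x = 4: f ≡ 0 at y ∈ {0, 9}; g ≡ 0 at y ∈ ∅; common: ∅.
  x = 5: f ≡ 0 at y ∈ ∅; g ≡ 0 at y ∈ {5}; common: ∅.
  x = 6: f ≡ 0 at y ∈ {3, 8}; g ≡ 0 at y ∈ {6}; common: ∅.
  x = 7: f ≡ 0 at y ∈ ∅; g ≡ 0 at y ∈ {0}; common: ∅.
  x = 8: f ≡ 0 at y ∈ {4, 9}; g ≡ 0 at y ∈ {6}; common: ∅.
  x = 9: f ≡ 0 at y ∈ ∅; g ≡ 0 at y ∈ {8}; common: ∅.
  x = 10: f ≡ 0 at y ∈ {1, 3}; g ≡ 0 at y ∈ {8}; common: ∅.
Collecting: common zeros = {(3, 0)}, so the count is 1.
Comparison with the Bézout bound: 1 ≤ 4 = deg(f)·deg(g), as expected for curves with no common component (the affine F_11-count falls short of the bound because intersections may lie at infinity, over extension fields, or carry multiplicity).


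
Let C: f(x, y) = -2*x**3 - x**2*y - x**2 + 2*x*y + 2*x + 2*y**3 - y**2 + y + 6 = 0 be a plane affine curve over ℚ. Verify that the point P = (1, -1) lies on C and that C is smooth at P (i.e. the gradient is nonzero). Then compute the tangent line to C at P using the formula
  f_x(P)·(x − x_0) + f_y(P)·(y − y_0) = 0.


Tangent line at P: -6*x + 10*y + 16 = 0.

Step 1: f(1, -1) = 0, so P lies on C.
Step 2: partial derivatives
  f_x(x, y) = -6*x**2 - 2*x*y - 2*x + 2*y + 2, f_y(x, y) = -x**2 + 2*x + 6*y**2 - 2*y + 1.
  f_x(P) = -6, f_y(P) = 10 (gradient nonzero, so P is smooth).
Step 3: tangent line at P: -6·(x − 1) + 10·(y − -1) = 0.
Expanding: -6*x + 10*y + 16 = 0.


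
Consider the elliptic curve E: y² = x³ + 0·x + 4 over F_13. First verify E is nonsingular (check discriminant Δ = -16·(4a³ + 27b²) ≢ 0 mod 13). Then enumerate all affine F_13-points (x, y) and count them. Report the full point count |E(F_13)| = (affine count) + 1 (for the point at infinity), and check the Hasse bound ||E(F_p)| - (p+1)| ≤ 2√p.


Affine points = {(0, 2), (0, 11), (2, 5), (2, 8), (4, 4), (4, 9), (5, 5), (5, 8), (6, 5), (6, 8), (7, 3), (7, 10), (8, 3), (8, 10), (10, 4), (10, 9), (11, 3), (11, 10), (12, 4), (12, 9)}; affine count = 20; |E(F_13)| = 21.

Discriminant check: Δ ∝ 4a³ + 27b² = 4·0³ + 27·4² = 4·0 + 27·16 ≡ 3 (mod 13). Nonzero ⇒ E is nonsingular.
For each x ∈ F_13, compute rhs = x³ + 0·x + 4 mod 13, then count y ∈ F_13 with y² ≡ rhs.
  x = 0: rhs = 4, matching y values: 2, 11 (2 points).
  x = 1: rhs = 5, matching y values: none (0 points).
  x = 2: rhs = 12, matching y values: 5, 8 (2 points).
  x = 3: rhs = 5, matching y values: none (0 points).
  x = 4: rhs = 3, matching y values: 4, 9 (2 points).
  x = 5: rhs = 12, matching y values: 5, 8 (2 points).
  x = 6: rhs = 12, matching y values: 5, 8 (2 points).
  x = 7: rhs = 9, matching y values: 3, 10 (2 points).
  x = 8: rhs = 9, matching y values: 3, 10 (2 points).
  x = 9: rhs = 5, matching y values: none (0 points).
  x = 10: rhs = 3, matching y values: 4, 9 (2 points).
  x = 11: rhs = 9, matching y values: 3, 10 (2 points).
  x = 12: rhs = 3, matching y values: 4, 9 (2 points).
Total affine count: 20.
Full point count |E(F_13)| = 20 + 1 = 21.
Hasse bound: |21 − (13+1)| = |7| = 7 ≤ 2√13 ≈ 7.2111 ✓.


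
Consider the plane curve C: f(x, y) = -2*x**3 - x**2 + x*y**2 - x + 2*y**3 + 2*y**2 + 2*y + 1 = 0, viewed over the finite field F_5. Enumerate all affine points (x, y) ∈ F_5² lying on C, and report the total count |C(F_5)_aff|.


Affine F_5-points: {(2, 2), (2, 3), (3, 0), (3, 2), (3, 3), (4, 4)}; count = 6.

For each of the 25 pairs (x, y) ∈ F_5², evaluate f(x, y) mod 5. Record the zeros.
  x = 0: [0↦1, 1↦2, 2↦4, 3↦4, 4↦4]  zeros at y ∈ ∅
  x = 1: [0↦2, 1↦4, 2↦4, 3↦4, 4↦1]  zeros at y ∈ ∅
  x = 2: [0↦4, 1↦2, 2↦0, 3↦0, 4↦4]  zeros at y ∈ {2, 3}
  x = 3: [0↦0, 1↦4, 2↦0, 3↦0, 4↦1]  zeros at y ∈ {0, 2, 3}
  x = 4: [0↦3, 1↦3, 2↦2, 3↦2, 4↦0]  zeros at y ∈ {4}
Collecting zeros: affine points = {(2, 2), (2, 3), (3, 0), (3, 2), (3, 3), (4, 4)}.
Total count |C(F_5)_aff| = 6.


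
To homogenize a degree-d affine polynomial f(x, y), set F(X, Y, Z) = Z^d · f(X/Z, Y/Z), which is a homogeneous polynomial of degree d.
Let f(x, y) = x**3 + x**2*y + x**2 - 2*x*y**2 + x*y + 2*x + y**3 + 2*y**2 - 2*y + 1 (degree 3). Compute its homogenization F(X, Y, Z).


F(X, Y, Z) = X**3 + X**2*Y + X**2*Z - 2*X*Y**2 + X*Y*Z + 2*X*Z**2 + Y**3 + 2*Y**2*Z - 2*Y*Z**2 + Z**3

deg(f) = 3.
Substitute x = X/Z, y = Y/Z into f, then multiply by Z^3.
  monomial 1·x^3·y^0 ↦ 1·X^3·Y^0·Z^0.
  monomial 1·x^2·y^1 ↦ 1·X^2·Y^1·Z^0.
  monomial 1·x^2·y^0 ↦ 1·X^2·Y^0·Z^1.
  monomial -2·x^1·y^2 ↦ -2·X^1·Y^2·Z^0.
  monomial 1·x^1·y^1 ↦ 1·X^1·Y^1·Z^1.
  monomial 2·x^1·y^0 ↦ 2·X^1·Y^0·Z^2.
  monomial 1·x^0·y^3 ↦ 1·X^0·Y^3·Z^0.
  monomial 2·x^0·y^2 ↦ 2·X^0·Y^2·Z^1.
  monomial -2·x^0·y^1 ↦ -2·X^0·Y^1·Z^2.
  monomial 1·x^0·y^0 ↦ 1·X^0·Y^0·Z^3.
Collecting: F(X, Y, Z) = X**3 + X**2*Y + X**2*Z - 2*X*Y**2 + X*Y*Z + 2*X*Z**2 + Y**3 + 2*Y**2*Z - 2*Y*Z**2 + Z**3.


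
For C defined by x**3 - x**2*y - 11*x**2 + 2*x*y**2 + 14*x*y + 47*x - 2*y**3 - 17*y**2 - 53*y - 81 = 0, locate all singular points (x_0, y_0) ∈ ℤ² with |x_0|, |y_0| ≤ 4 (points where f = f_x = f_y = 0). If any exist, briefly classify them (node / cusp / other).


Singular points: {(3, -2)}; classification: cusp.

Compute partial derivatives:
  f_x = 3*x**2 - 2*x*y - 22*x + 2*y**2 + 14*y + 47.
  f_y = -x**2 + 4*x*y + 14*x - 6*y**2 - 34*y - 53.
Scan x_0 ∈ {−4, ..., 4}. For each x_0, f_y(x_0, y) is a polynomial in y; find its integer roots y ∈ {−4, ..., 4}, then test f_x and f at those candidates.
  x = -4: f_y(-4, y) = -6*y**2 - 50*y - 125; no integer root y with |y| ≤ 4.
  x = -3: f_y(-3, y) = -6*y**2 - 46*y - 104; no integer root y with |y| ≤ 4.
  x = -2: f_y(-2, y) = -6*y**2 - 42*y - 85; no integer root y with |y| ≤ 4.
  x = -1: f_y(-1, y) = -6*y**2 - 38*y - 68; no integer root y with |y| ≤ 4.
  x = 0: f_y(0, y) = -6*y**2 - 34*y - 53; no integer root y with |y| ≤ 4.
  x = 1: f_y(1, y) = -6*y**2 - 30*y - 40; no integer root y with |y| ≤ 4.
  x = 2: f_y(2, y) = -6*y**2 - 26*y - 29; no integer root y with |y| ≤ 4.
  x = 3: f_y(3, y) = -6*y**2 - 22*y - 20; vanishes at y ∈ {-2}. (3, -2): f_x = 0, f = 0 — SINGULAR.
  x = 4: f_y(4, y) = -6*y**2 - 18*y - 13; no integer root y with |y| ≤ 4.
Only singular point on the grid: (3, -2).
Classify: substitute x = 3 + u, y = -2 + v and expand: f = u**3 - u**2*v + 2*u*v**2 - 2*v**3 + v**2.
No constant or linear terms (consistent with a singular point). Quadratic part: v**2. Cubic part: u**3 - u**2*v + 2*u*v**2 - 2*v**3.
The quadratic part v**2 is a perfect square, so there is a single (double) tangent line v = 0, i.e. y = -2. Restricting the cubic part to that line (v = 0) leaves u**3 ≠ 0, so f is not divisible by v and the branch is v² ≈ -u**3 to lowest order — this is a cusp.
Classification: cusp.


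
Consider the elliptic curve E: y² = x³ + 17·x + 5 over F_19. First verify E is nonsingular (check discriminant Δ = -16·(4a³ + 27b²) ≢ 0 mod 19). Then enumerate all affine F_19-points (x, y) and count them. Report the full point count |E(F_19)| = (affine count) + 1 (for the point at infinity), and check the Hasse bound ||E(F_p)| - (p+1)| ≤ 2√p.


Affine points = {(0, 9), (0, 10), (1, 2), (1, 17), (2, 3), (2, 16), (3, 8), (3, 11), (4, 2), (4, 17), (5, 5), (5, 14), (6, 0), (7, 7), (7, 12), (8, 8), (8, 11), (10, 4), (10, 15), (14, 2), (14, 17), (15, 5), (15, 14), (17, 1), (17, 18), (18, 5), (18, 14)}; affine count = 27; |E(F_19)| = 28.

Discriminant check: Δ ∝ 4a³ + 27b² = 4·17³ + 27·5² = 4·4913 + 27·25 ≡ 16 (mod 19). Nonzero ⇒ E is nonsingular.
For each x ∈ F_19, compute rhs = x³ + 17·x + 5 mod 19, then count y ∈ F_19 with y² ≡ rhs.
  x = 0: rhs = 5, matching y values: 9, 10 (2 points).
  x = 1: rhs = 4, matching y values: 2, 17 (2 points).
  x = 2: rhs = 9, matching y values: 3, 16 (2 points).
  x = 3: rhs = 7, matching y values: 8, 11 (2 points).
  x = 4: rhs = 4, matching y values: 2, 17 (2 points).
  x = 5: rhs = 6, matching y values: 5, 14 (2 points).
  x = 6: rhs = 0, matching y values: 0 (1 points).
  x = 7: rhs = 11, matching y values: 7, 12 (2 points).
  x = 8: rhs = 7, matching y values: 8, 11 (2 points).
  x = 9: rhs = 13, matching y values: none (0 points).
  x = 10: rhs = 16, matching y values: 4, 15 (2 points).
  x = 11: rhs = 3, matching y values: none (0 points).
  x = 12: rhs = 18, matching y values: none (0 points).
  x = 13: rhs = 10, matching y values: none (0 points).
  x = 14: rhs = 4, matching y values: 2, 17 (2 points).
  x = 15: rhs = 6, matching y values: 5, 14 (2 points).
  x = 16: rhs = 3, matching y values: none (0 points).
  x = 17: rhs = 1, matching y values: 1, 18 (2 points).
  x = 18: rhs = 6, matching y values: 5, 14 (2 points).
Total affine count: 27.
Full point count |E(F_19)| = 27 + 1 = 28.
Hasse bound: |28 − (19+1)| = |8| = 8 ≤ 2√19 ≈ 8.7178 ✓.


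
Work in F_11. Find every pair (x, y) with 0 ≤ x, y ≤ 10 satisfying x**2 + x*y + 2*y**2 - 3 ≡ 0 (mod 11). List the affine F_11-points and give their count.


Affine F_11-points: {(3, 1), (3, 3), (4, 10), (5, 0), (5, 3), (6, 0), (6, 8), (7, 1), (8, 8), (8, 10)}; count = 10.

For each of the 121 pairs (x, y) ∈ F_11², evaluate f(x, y) mod 11. Record the zeros.
  x = 0: [0↦8, 1↦10, 2↦5, 3↦4, 4↦7, 5↦3, 6↦3, 7↦7, 8↦4, 9↦5, 10↦10]  zeros at y ∈ ∅
  x = 1: [0↦9, 1↦1, 2↦8, 3↦8, 4↦1, 5↦9, 6↦10, 7↦4, 8↦2, 9↦4, 10↦10]  zeros at y ∈ ∅
  x = 2: [0↦1, 1↦5, 2↦2, 3↦3, 4↦8, 5↦6, 6↦8, 7↦3, 8↦2, 9↦5, 10↦1]  zeros at y ∈ ∅
  x = 3: [0↦6, 1↦0, 2↦9, 3↦0, 4↦6, 5↦5, 6↦8, 7↦4, 8↦4, 9↦8, 10↦5]  zeros at y ∈ {1, 3}
  x = 4: [0↦2, 1↦8, 2↦7, 3↦10, 4↦6, 5↦6, 6↦10, 7↦7, 8↦8, 9↦2, 10↦0]  zeros at y ∈ {10}
  x = 5: [0↦0, 1↦7, 2↦7, 3↦0, 4↦8, 5↦9, 6↦3, 7↦1, 8↦3, 9↦9, 10↦8]  zeros at y ∈ {0, 3}
  x = 6: [0↦0, 1↦8, 2↦9, 3↦3, 4↦1, 5↦3, 6↦9, 7↦8, 8↦0, 9↦7, 10↦7]  zeros at y ∈ {0, 8}
  x = 7: [0↦2, 1↦0, 2↦2, 3↦8, 4↦7, 5↦10, 6↦6, 7↦6, 8↦10, 9↦7, 10↦8]  zeros at y ∈ {1}
  x = 8: [0↦6, 1↦5, 2↦8, 3↦4, 4↦4, 5↦8, 6↦5, 7↦6, 8↦0, 9↦9, 10↦0]  zeros at y ∈ {8, 10}
  x = 9: [0↦1, 1↦1, 2↦5, 3↦2, 4↦3, 5↦8, 6↦6, 7↦8, 8↦3, 9↦2, 10↦5]  zeros at y ∈ ∅
  x = 10: [0↦9, 1↦10, 2↦4, 3↦2, 4↦4, 5↦10, 6↦9, 7↦1, 8↦8, 9↦8, 10↦1]  zeros at y ∈ ∅
Collecting zeros: affine points = {(3, 1), (3, 3), (4, 10), (5, 0), (5, 3), (6, 0), (6, 8), (7, 1), (8, 8), (8, 10)}.
Total count |C(F_11)_aff| = 10.


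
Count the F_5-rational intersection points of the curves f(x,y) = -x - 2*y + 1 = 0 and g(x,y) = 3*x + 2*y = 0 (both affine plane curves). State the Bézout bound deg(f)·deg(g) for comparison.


Common zeros: {(2, 2)}; count = 1; Bézout bound = 1.

deg(f) = 1, deg(g) = 1, so Bézout bound = 1.
Scan x ∈ F_5. For each x, list the y ∈ F_5 with f(x, y) ≡ 0 and those with g(x, y) ≡ 0 (mod 5); the common zeros in that column are the intersection.
  x = 0: f ≡ 0 at y ∈ {3}; g ≡ 0 at y ∈ {0}; common: ∅.
  x = 1: f ≡ 0 at y ∈ {0}; g ≡ 0 at y ∈ {1}; common: ∅.
  x = 2: f ≡ 0 at y ∈ {2}; g ≡ 0 at y ∈ {2}; common: {2}.
  x = 3: f ≡ 0 at y ∈ {4}; g ≡ 0 at y ∈ {3}; common: ∅.
  x = 4: f ≡ 0 at y ∈ {1}; g ≡ 0 at y ∈ {4}; common: ∅.
Collecting: common zeros = {(2, 2)}, so the count is 1.
Comparison with the Bézout bound: 1 ≤ 1 = deg(f)·deg(g), as expected for curves with no common component (the bound is attained).


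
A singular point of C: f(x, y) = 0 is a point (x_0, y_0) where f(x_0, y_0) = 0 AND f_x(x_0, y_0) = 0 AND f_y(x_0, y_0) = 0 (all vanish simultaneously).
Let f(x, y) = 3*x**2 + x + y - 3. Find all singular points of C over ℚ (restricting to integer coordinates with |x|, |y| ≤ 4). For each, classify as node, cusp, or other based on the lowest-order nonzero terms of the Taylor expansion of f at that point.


No singular points in the scanned grid; C is smooth there.

Compute partial derivatives:
  f_x = 6*x + 1.
  f_y = 1.
f_y = 1 is a nonzero constant, so f_y never vanishes: no point (x, y) can satisfy f = f_x = f_y = 0. In particular no (x, y) ∈ {−4, ..., 4}² is singular; the curve is smooth.


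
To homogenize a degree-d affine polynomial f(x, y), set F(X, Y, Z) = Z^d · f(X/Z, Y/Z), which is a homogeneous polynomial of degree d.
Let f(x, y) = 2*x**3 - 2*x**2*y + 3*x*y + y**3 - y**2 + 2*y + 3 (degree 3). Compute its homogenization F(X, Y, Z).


F(X, Y, Z) = 2*X**3 - 2*X**2*Y + 3*X*Y*Z + Y**3 - Y**2*Z + 2*Y*Z**2 + 3*Z**3

deg(f) = 3.
Substitute x = X/Z, y = Y/Z into f, then multiply by Z^3.
  monomial 2·x^3·y^0 ↦ 2·X^3·Y^0·Z^0.
  monomial -2·x^2·y^1 ↦ -2·X^2·Y^1·Z^0.
  monomial 3·x^1·y^1 ↦ 3·X^1·Y^1·Z^1.
  monomial 1·x^0·y^3 ↦ 1·X^0·Y^3·Z^0.
  monomial -1·x^0·y^2 ↦ -1·X^0·Y^2·Z^1.
  monomial 2·x^0·y^1 ↦ 2·X^0·Y^1·Z^2.
  monomial 3·x^0·y^0 ↦ 3·X^0·Y^0·Z^3.
Collecting: F(X, Y, Z) = 2*X**3 - 2*X**2*Y + 3*X*Y*Z + Y**3 - Y**2*Z + 2*Y*Z**2 + 3*Z**3.


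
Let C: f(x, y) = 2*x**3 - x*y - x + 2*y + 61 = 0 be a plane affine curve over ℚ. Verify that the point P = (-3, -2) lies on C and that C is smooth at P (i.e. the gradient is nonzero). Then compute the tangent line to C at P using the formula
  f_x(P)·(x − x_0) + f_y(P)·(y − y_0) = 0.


Tangent line at P: 55*x + 5*y + 175 = 0.

Step 1: f(-3, -2) = 0, so P lies on C.
Step 2: partial derivatives
  f_x(x, y) = 6*x**2 - y - 1, f_y(x, y) = 2 - x.
  f_x(P) = 55, f_y(P) = 5 (gradient nonzero, so P is smooth).
Step 3: tangent line at P: 55·(x − -3) + 5·(y − -2) = 0.
Expanding: 55*x + 5*y + 175 = 0.


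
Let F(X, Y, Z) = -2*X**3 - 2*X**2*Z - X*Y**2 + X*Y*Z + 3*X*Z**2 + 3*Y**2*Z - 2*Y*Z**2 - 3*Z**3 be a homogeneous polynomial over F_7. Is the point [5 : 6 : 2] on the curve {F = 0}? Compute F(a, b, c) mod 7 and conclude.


F(5,6,2) ≡ 0 (mod 7); P is on the curve.

Evaluate F(5, 6, 2) term-by-term (mod 7).
  -2*X**3 ↦ -2·125·1·1 = -250
  -2*X**2*Z ↦ -2·25·1·2 = -100
  -X*Y**2 ↦ -1·5·36·1 = -180
  X*Y*Z ↦ 1·5·6·2 = 60
  3*X*Z**2 ↦ 3·5·1·4 = 60
  3*Y**2*Z ↦ 3·1·36·2 = 216
  -2*Y*Z**2 ↦ -2·1·6·4 = -48
  -3*Z**3 ↦ -3·1·1·8 = -24
Sum: F(5, 6, 2) = (-250) + (-100) + (-180) + (60) + (60) + (216) + (-48) + (-24) = -266.
Reducing mod 7: -266 ≡ 0 (mod 7).
Since F(a, b, c) ≡ 0 (mod 7), P lies on the curve.


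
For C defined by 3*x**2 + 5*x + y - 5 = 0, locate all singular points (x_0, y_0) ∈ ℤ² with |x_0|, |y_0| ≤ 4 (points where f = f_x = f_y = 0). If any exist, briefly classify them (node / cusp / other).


No singular points in the scanned grid; C is smooth there.

Compute partial derivatives:
  f_x = 6*x + 5.
  f_y = 1.
f_y = 1 is a nonzero constant, so f_y never vanishes: no point (x, y) can satisfy f = f_x = f_y = 0. In particular no (x, y) ∈ {−4, ..., 4}² is singular; the curve is smooth.


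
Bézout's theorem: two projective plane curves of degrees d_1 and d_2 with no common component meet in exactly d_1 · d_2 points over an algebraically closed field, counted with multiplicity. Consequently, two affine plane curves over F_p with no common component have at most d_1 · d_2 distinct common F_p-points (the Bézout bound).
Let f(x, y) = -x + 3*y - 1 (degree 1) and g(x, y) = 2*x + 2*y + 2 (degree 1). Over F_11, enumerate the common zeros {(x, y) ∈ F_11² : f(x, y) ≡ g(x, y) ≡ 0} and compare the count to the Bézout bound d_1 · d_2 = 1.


Common zeros: {(10, 0)}; count = 1; Bézout bound = 1.

deg(f) = 1, deg(g) = 1, so Bézout bound = 1.
Scan x ∈ F_11. For each x, list the y ∈ F_11 with f(x, y) ≡ 0 and those with g(x, y) ≡ 0 (mod 11); the common zeros in that column are the intersection.
  x = 0: f ≡ 0 at y ∈ {4}; g ≡ 0 at y ∈ {10}; common: ∅.
  x = 1: f ≡ 0 at y ∈ {8}; g ≡ 0 at y ∈ {9}; common: ∅.
  x = 2: f ≡ 0 at y ∈ {1}; g ≡ 0 at y ∈ {8}; common: ∅.
  x = 3: f ≡ 0 at y ∈ {5}; g ≡ 0 at y ∈ {7}; common: ∅.
  x = 4: f ≡ 0 at y ∈ {9}; g ≡ 0 at y ∈ {6}; common: ∅.
  x = 5: f ≡ 0 at y ∈ {2}; g ≡ 0 at y ∈ {5}; common: ∅.
  x = 6: f ≡ 0 at y ∈ {6}; g ≡ 0 at y ∈ {4}; common: ∅.
  x = 7: f ≡ 0 at y ∈ {10}; g ≡ 0 at y ∈ {3}; common: ∅.
  x = 8: f ≡ 0 at y ∈ {3}; g ≡ 0 at y ∈ {2}; common: ∅.
  x = 9: f ≡ 0 at y ∈ {7}; g ≡ 0 at y ∈ {1}; common: ∅.
  x = 10: f ≡ 0 at y ∈ {0}; g ≡ 0 at y ∈ {0}; common: {0}.
Collecting: common zeros = {(10, 0)}, so the count is 1.
Comparison with the Bézout bound: 1 ≤ 1 = deg(f)·deg(g), as expected for curves with no common component (the bound is attained).


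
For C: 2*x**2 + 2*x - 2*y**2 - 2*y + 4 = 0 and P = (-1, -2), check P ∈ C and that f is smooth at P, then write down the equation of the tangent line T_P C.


Tangent line at P: -2*x + 6*y + 10 = 0.

Step 1: f(-1, -2) = 0, so P lies on C.
Step 2: partial derivatives
  f_x(x, y) = 4*x + 2, f_y(x, y) = -4*y - 2.
  f_x(P) = -2, f_y(P) = 6 (gradient nonzero, so P is smooth).
Step 3: tangent line at P: -2·(x − -1) + 6·(y − -2) = 0.
Expanding: -2*x + 6*y + 10 = 0.


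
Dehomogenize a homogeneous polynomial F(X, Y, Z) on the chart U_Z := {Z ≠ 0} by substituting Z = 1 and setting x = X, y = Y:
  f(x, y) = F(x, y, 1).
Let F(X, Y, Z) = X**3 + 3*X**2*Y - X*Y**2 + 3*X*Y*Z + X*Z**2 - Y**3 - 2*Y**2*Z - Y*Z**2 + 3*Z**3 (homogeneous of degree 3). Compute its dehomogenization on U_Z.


f(x, y) = x**3 + 3*x**2*y - x*y**2 + 3*x*y + x - y**3 - 2*y**2 - y + 3

On U_Z we set Z = 1. Each monomial c·X^i·Y^j·Z^k in F becomes c·x^i·y^j·1^k = c·x^i·y^j.
Substituting Z = 1: F(X, Y, 1) = x**3 + 3*x**2*y - x*y**2 + 3*x*y + x - y**3 - 2*y**2 - y + 3.
Note: deg(f) ≤ deg(F) = 3; strict inequality happens when F is divisible by Z (lost terms).


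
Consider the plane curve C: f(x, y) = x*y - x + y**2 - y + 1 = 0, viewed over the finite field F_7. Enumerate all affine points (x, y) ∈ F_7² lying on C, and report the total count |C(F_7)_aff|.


Affine F_7-points: {(0, 3), (0, 5), (1, 0), (4, 2), (5, 4), (5, 6)}; count = 6.

For each of the 49 pairs (x, y) ∈ F_7², evaluate f(x, y) mod 7. Record the zeros.
  x = 0: [0↦1, 1↦1, 2↦3, 3↦0, 4↦6, 5↦0, 6↦3]  zeros at y ∈ {3, 5}
  x = 1: [0↦0, 1↦1, 2↦4, 3↦2, 4↦2, 5↦4, 6↦1]  zeros at y ∈ {0}
  x = 2: [0↦6, 1↦1, 2↦5, 3↦4, 4↦5, 5↦1, 6↦6]  zeros at y ∈ ∅
  x = 3: [0↦5, 1↦1, 2↦6, 3↦6, 4↦1, 5↦5, 6↦4]  zeros at y ∈ ∅
  x = 4: [0↦4, 1↦1, 2↦0, 3↦1, 4↦4, 5↦2, 6↦2]  zeros at y ∈ {2}
  x = 5: [0↦3, 1↦1, 2↦1, 3↦3, 4↦0, 5↦6, 6↦0]  zeros at y ∈ {4, 6}
  x = 6: [0↦2, 1↦1, 2↦2, 3↦5, 4↦3, 5↦3, 6↦5]  zeros at y ∈ ∅
Collecting zeros: affine points = {(0, 3), (0, 5), (1, 0), (4, 2), (5, 4), (5, 6)}.
Total count |C(F_7)_aff| = 6.


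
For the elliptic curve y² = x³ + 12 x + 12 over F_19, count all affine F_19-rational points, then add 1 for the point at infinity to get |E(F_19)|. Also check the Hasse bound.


Affine points = {(1, 5), (1, 14), (2, 5), (2, 14), (5, 8), (5, 11), (10, 7), (10, 12), (13, 3), (13, 16), (14, 6), (14, 13), (16, 5), (16, 14)}; affine count = 14; |E(F_19)| = 15.

Discriminant check: Δ ∝ 4a³ + 27b² = 4·12³ + 27·12² = 4·1728 + 27·144 ≡ 8 (mod 19). Nonzero ⇒ E is nonsingular.
For each x ∈ F_19, compute rhs = x³ + 12·x + 12 mod 19, then count y ∈ F_19 with y² ≡ rhs.
  x = 0: rhs = 12, matching y values: none (0 points).
  x = 1: rhs = 6, matching y values: 5, 14 (2 points).
  x = 2: rhs = 6, matching y values: 5, 14 (2 points).
  x = 3: rhs = 18, matching y values: none (0 points).
  x = 4: rhs = 10, matching y values: none (0 points).
  x = 5: rhs = 7, matching y values: 8, 11 (2 points).
  x = 6: rhs = 15, matching y values: none (0 points).
  x = 7: rhs = 2, matching y values: none (0 points).
  x = 8: rhs = 12, matching y values: none (0 points).
  x = 9: rhs = 13, matching y values: none (0 points).
  x = 10: rhs = 11, matching y values: 7, 12 (2 points).
  x = 11: rhs = 12, matching y values: none (0 points).
  x = 12: rhs = 3, matching y values: none (0 points).
  x = 13: rhs = 9, matching y values: 3, 16 (2 points).
  x = 14: rhs = 17, matching y values: 6, 13 (2 points).
  x = 15: rhs = 14, matching y values: none (0 points).
  x = 16: rhs = 6, matching y values: 5, 14 (2 points).
  x = 17: rhs = 18, matching y values: none (0 points).
  x = 18: rhs = 18, matching y values: none (0 points).
Total affine count: 14.
Full point count |E(F_19)| = 14 + 1 = 15.
Hasse bound: |15 − (19+1)| = |-5| = 5 ≤ 2√19 ≈ 8.7178 ✓.
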